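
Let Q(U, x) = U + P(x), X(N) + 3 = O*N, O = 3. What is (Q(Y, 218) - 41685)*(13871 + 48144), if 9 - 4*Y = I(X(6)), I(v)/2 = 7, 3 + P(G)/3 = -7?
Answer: -10348132975/4 ≈ -2.5870e+9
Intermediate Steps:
P(G) = -30 (P(G) = -9 + 3*(-7) = -9 - 21 = -30)
X(N) = -3 + 3*N
I(v) = 14 (I(v) = 2*7 = 14)
Y = -5/4 (Y = 9/4 - 1/4*14 = 9/4 - 7/2 = -5/4 ≈ -1.2500)
Q(U, x) = -30 + U (Q(U, x) = U - 30 = -30 + U)
(Q(Y, 218) - 41685)*(13871 + 48144) = ((-30 - 5/4) - 41685)*(13871 + 48144) = (-125/4 - 41685)*62015 = -166865/4*62015 = -10348132975/4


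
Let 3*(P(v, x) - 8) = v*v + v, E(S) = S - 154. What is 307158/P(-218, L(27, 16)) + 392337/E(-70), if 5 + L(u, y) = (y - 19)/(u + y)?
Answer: -9181450017/5300960 ≈ -1732.0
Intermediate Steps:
E(S) = -154 + S
L(u, y) = -5 + (-19 + y)/(u + y) (L(u, y) = -5 + (y - 19)/(u + y) = -5 + (-19 + y)/(u + y))
P(v, x) = 8 + v/3 + v**2/3 (P(v, x) = 8 + (v*v + v)/3 = 8 + (v**2 + v)/3 = 8 + (v + v**2)/3 = 8 + (v/3 + v**2/3) = 8 + v/3 + v**2/3)
307158/P(-218, L(27, 16)) + 392337/E(-70) = 307158/(8 + (1/3)*(-218) + (1/3)*(-218)**2) + 392337/(-154 - 70) = 307158/(8 - 218/3 + (1/3)*47524) + 392337/(-224) = 307158/(8 - 218/3 + 47524/3) + 392337*(-1/224) = 307158/(47330/3) - 392337/224 = 307158*(3/47330) - 392337/224 = 460737/23665 - 392337/224 = -9181450017/5300960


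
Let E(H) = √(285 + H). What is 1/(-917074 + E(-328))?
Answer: -917074/841024721519 - I*√43/841024721519 ≈ -1.0904e-6 - 7.797e-12*I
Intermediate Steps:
1/(-917074 + E(-328)) = 1/(-917074 + √(285 - 328)) = 1/(-917074 + √(-43)) = 1/(-917074 + I*√43)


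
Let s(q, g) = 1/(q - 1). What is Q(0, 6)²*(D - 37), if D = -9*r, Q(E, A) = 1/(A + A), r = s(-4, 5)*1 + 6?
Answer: -223/360 ≈ -0.61944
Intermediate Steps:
s(q, g) = 1/(-1 + q)
r = 29/5 (r = 1/(-1 - 4) + 6 = 1/(-5) + 6 = -⅕*1 + 6 = -⅕ + 6 = 29/5 ≈ 5.8000)
Q(E, A) = 1/(2*A)
D = -261/5 (D = -9*29/5 = -261/5 ≈ -52.200)
Q(0, 6)²*(D - 37) = ((½)/6)²*(-261/5 - 37) = ((½)*(⅙))²*(-446/5) = (1/12)²*(-446/5) = (1/144)*(-446/5) = -223/360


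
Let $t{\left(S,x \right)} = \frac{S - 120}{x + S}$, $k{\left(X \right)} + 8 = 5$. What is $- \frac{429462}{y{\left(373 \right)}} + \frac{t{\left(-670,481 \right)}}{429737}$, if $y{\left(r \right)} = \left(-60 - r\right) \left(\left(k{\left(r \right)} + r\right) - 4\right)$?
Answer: $\frac{5813525778331}{2145271599009} \approx 2.7099$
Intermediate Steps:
$k{\left(X \right)} = -3$ ($k{\left(X \right)} = -8 + 5 = -3$)
$t{\left(S,x \right)} = \frac{-120 + S}{S + x}$
$y{\left(r \right)} = \left(-60 - r\right) \left(-7 + r\right)$ ($y{\left(r \right)} = \left(-60 - r\right) \left(\left(-3 + r\right) - 4\right) = \left(-60 - r\right) \left(-7 + r\right)$)
$- \frac{429462}{y{\left(373 \right)}} + \frac{t{\left(-670,481 \right)}}{429737} = - \frac{429462}{420 - 373^{2} - 19769} + \frac{\frac{1}{-670 + 481} \left(-120 - 670\right)}{429737} = - \frac{429462}{420 - 139129 - 19769} + \frac{1}{-189} \left(-790\right) \frac{1}{429737} = - \frac{429462}{420 - 139129 - 19769} + \left(- \frac{1}{189}\right) \left(-790\right) \frac{1}{429737} = - \frac{429462}{-158478} + \frac{790}{189} \cdot \frac{1}{429737} = \left(-429462\right) \left(- \frac{1}{158478}\right) + \frac{790}{81220293} = \frac{71577}{26413} + \frac{790}{81220293} = \frac{5813525778331}{2145271599009}$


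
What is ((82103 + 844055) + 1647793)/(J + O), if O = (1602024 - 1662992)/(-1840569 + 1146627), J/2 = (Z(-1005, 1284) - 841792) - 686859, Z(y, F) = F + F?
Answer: -893086352421/1059013058702 ≈ -0.84332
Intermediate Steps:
Z(y, F) = 2*F
J = -3052166 (J = 2*((2*1284 - 841792) - 686859) = 2*((2568 - 841792) - 686859) = 2*(-839224 - 686859) = 2*(-1526083) = -3052166)
O = 30484/346971 (O = -60968/(-693942) = -60968*(-1/693942) = 30484/346971 ≈ 0.087857)
((82103 + 844055) + 1647793)/(J + O) = ((82103 + 844055) + 1647793)/(-3052166 + 30484/346971) = (926158 + 1647793)/(-1059013058702/346971) = 2573951*(-346971/1059013058702) = -893086352421/1059013058702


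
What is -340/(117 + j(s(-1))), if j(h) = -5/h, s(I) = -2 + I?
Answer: -255/89 ≈ -2.8652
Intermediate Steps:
-340/(117 + j(s(-1))) = -340/(117 - 5/(-2 - 1)) = -340/(117 - 5/(-3)) = -340/(117 - 5*(-⅓)) = -340/(117 + 5/3) = -340/(356/3) = (3/356)*(-340) = -255/89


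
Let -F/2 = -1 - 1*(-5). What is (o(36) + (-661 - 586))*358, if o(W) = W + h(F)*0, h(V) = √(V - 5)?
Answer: -433538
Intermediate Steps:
F = -8 (F = -2*(-1 - 1*(-5)) = -2*(-1 + 5) = -2*4 = -8)
h(V) = √(-5 + V)
o(W) = W (o(W) = W + √(-5 - 8)*0 = W + √(-13)*0 = W + (I*√13)*0 = W + 0 = W)
(o(36) + (-661 - 586))*358 = (36 + (-661 - 586))*358 = (36 - 1247)*358 = -1211*358 = -433538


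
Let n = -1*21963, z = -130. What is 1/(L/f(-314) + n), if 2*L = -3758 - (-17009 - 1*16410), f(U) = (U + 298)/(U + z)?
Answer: 8/3116667 ≈ 2.5668e-6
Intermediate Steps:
f(U) = (298 + U)/(-130 + U) (f(U) = (U + 298)/(U - 130) = (298 + U)/(-130 + U))
L = 29661/2 (L = (-3758 - (-17009 - 1*16410))/2 = (-3758 - (-17009 - 16410))/2 = (-3758 - 1*(-33419))/2 = (-3758 + 33419)/2 = (1/2)*29661 = 29661/2 ≈ 14831.)
n = -21963
1/(L/f(-314) + n) = 1/(29661/(2*(((298 - 314)/(-130 - 314)))) - 21963) = 1/(29661/(2*((-16/(-444)))) - 21963) = 1/(29661/(2*((-1/444*(-16)))) - 21963) = 1/(29661/(2*(4/111)) - 21963) = 1/((29661/2)*(111/4) - 21963) = 1/(3292371/8 - 21963) = 1/(3116667/8) = 8/3116667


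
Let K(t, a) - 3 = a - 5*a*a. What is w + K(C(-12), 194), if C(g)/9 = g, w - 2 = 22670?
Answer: -165311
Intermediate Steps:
w = 22672 (w = 2 + 22670 = 22672)
C(g) = 9*g
K(t, a) = 3 + a - 5*a**2 (K(t, a) = 3 + (a - 5*a*a) = 3 + (a - 5*a**2) = 3 + a - 5*a**2)
w + K(C(-12), 194) = 22672 + (3 + 194 - 5*194**2) = 22672 + (3 + 194 - 5*37636) = 22672 + (3 + 194 - 188180) = 22672 - 187983 = -165311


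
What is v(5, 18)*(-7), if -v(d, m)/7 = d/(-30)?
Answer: -49/6 ≈ -8.1667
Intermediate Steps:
v(d, m) = 7*d/30 (v(d, m) = -7*d/(-30) = -7*d*(-1)/30 = -(-7)*d/30 = 7*d/30)
v(5, 18)*(-7) = ((7/30)*5)*(-7) = (7/6)*(-7) = -49/6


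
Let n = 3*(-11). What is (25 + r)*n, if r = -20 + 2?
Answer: -231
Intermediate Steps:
n = -33
r = -18
(25 + r)*n = (25 - 18)*(-33) = 7*(-33) = -231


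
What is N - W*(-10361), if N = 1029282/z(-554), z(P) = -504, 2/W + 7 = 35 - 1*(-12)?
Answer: -320077/210 ≈ -1524.2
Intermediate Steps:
W = 1/20 (W = 2/(-7 + (35 - 1*(-12))) = 2/(-7 + (35 + 12)) = 2/(-7 + 47) = 2/40 = 2*(1/40) = 1/20 ≈ 0.050000)
N = -171547/84 (N = 1029282/(-504) = 1029282*(-1/504) = -171547/84 ≈ -2042.2)
N - W*(-10361) = -171547/84 - (-10361)/20 = -171547/84 - 1*(-10361/20) = -171547/84 + 10361/20 = -320077/210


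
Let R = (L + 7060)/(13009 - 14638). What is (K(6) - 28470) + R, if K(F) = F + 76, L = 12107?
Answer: -15421073/543 ≈ -28400.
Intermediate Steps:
K(F) = 76 + F
R = -6389/543 (R = (12107 + 7060)/(13009 - 14638) = 19167/(-1629) = 19167*(-1/1629) = -6389/543 ≈ -11.766)
(K(6) - 28470) + R = ((76 + 6) - 28470) - 6389/543 = (82 - 28470) - 6389/543 = -28388 - 6389/543 = -15421073/543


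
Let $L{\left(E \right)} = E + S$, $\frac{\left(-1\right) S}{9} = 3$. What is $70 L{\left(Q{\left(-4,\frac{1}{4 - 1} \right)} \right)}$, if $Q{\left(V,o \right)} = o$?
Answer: $- \frac{5600}{3} \approx -1866.7$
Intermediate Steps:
$S = -27$ ($S = \left(-9\right) 3 = -27$)
$L{\left(E \right)} = -27 + E$ ($L{\left(E \right)} = E - 27 = -27 + E$)
$70 L{\left(Q{\left(-4,\frac{1}{4 - 1} \right)} \right)} = 70 \left(-27 + \frac{1}{4 - 1}\right) = 70 \left(-27 + \frac{1}{3}\right) = 70 \left(- \frac{80}{3}\right) = - \frac{5600}{3}$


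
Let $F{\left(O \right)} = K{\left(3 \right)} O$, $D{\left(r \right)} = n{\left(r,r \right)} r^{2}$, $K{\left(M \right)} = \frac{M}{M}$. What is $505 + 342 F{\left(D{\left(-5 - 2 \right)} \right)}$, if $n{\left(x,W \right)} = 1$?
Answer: $17263$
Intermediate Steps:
$K{\left(M \right)} = 1$
$D{\left(r \right)} = r^{2}$ ($D{\left(r \right)} = 1 r^{2} = r^{2}$)
$F{\left(O \right)} = O$ ($F{\left(O \right)} = 1 O = O$)
$505 + 342 F{\left(D{\left(-5 - 2 \right)} \right)} = 505 + 342 \left(-5 - 2\right)^{2} = 505 + 342 \left(-7\right)^{2} = 505 + 342 \cdot 49 = 505 + 16758 = 17263$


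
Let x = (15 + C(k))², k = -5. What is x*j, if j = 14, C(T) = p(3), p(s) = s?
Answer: 4536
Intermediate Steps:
C(T) = 3
x = 324 (x = (15 + 3)² = 18² = 324)
x*j = 324*14 = 4536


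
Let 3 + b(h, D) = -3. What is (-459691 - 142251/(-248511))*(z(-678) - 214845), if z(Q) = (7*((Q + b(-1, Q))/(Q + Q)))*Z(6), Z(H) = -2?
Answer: 924501865777493850/9360581 ≈ 9.8765e+10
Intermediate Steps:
b(h, D) = -6 (b(h, D) = -3 - 3 = -6)
z(Q) = -7*(-6 + Q)/Q (z(Q) = (7*((Q - 6)/(Q + Q)))*(-2) = (7*((-6 + Q)/((2*Q))))*(-2) = (7*((-6 + Q)*(1/(2*Q))))*(-2) = (7*((-6 + Q)/(2*Q)))*(-2) = (7*(-6 + Q)/(2*Q))*(-2) = -7*(-6 + Q)/Q)
(-459691 - 142251/(-248511))*(z(-678) - 214845) = (-459691 - 142251/(-248511))*((-7 + 42/(-678)) - 214845) = (-459691 - 142251*(-1/248511))*((-7 + 42*(-1/678)) - 214845) = (-459691 + 47417/82837)*((-7 - 7/113) - 214845) = -38079375950*(-798/113 - 214845)/82837 = -38079375950/82837*(-24278283/113) = 924501865777493850/9360581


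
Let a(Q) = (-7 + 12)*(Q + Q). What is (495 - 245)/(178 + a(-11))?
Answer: 125/34 ≈ 3.6765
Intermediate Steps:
a(Q) = 10*Q (a(Q) = 5*(2*Q) = 10*Q)
(495 - 245)/(178 + a(-11)) = (495 - 245)/(178 + 10*(-11)) = 250/(178 - 110) = 250/68 = 250*(1/68) = 125/34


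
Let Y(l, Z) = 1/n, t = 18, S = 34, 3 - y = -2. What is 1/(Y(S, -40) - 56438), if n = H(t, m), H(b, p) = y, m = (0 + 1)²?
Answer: -5/282189 ≈ -1.7719e-5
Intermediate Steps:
y = 5 (y = 3 - 1*(-2) = 3 + 2 = 5)
m = 1 (m = 1² = 1)
H(b, p) = 5
n = 5
Y(l, Z) = ⅕ (Y(l, Z) = 1/5 = ⅕)
1/(Y(S, -40) - 56438) = 1/(⅕ - 56438) = 1/(-282189/5) = -5/282189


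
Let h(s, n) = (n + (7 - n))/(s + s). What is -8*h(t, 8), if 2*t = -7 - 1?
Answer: 7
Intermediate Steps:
t = -4 (t = (-7 - 1)/2 = (½)*(-8) = -4)
h(s, n) = 7/(2*s) (h(s, n) = 7/((2*s)) = 7*(1/(2*s)) = 7/(2*s))
-8*h(t, 8) = -28/(-4) = -28*(-1)/4 = -8*(-7/8) = 7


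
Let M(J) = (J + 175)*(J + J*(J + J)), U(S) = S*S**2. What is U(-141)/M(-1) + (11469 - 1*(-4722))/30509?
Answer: -28506884085/1769522 ≈ -16110.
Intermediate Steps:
U(S) = S**3
M(J) = (175 + J)*(J + 2*J**2) (M(J) = (175 + J)*(J + J*(2*J)) = (175 + J)*(J + 2*J**2))
U(-141)/M(-1) + (11469 - 1*(-4722))/30509 = (-141)**3/((-(175 + 2*(-1)**2 + 351*(-1)))) + (11469 - 1*(-4722))/30509 = -2803221*(-1/(175 + 2*1 - 351)) + (11469 + 4722)*(1/30509) = -2803221*(-1/(175 + 2 - 351)) + 16191*(1/30509) = -2803221/((-1*(-174))) + 16191/30509 = -2803221/174 + 16191/30509 = -2803221*1/174 + 16191/30509 = -934407/58 + 16191/30509 = -28506884085/1769522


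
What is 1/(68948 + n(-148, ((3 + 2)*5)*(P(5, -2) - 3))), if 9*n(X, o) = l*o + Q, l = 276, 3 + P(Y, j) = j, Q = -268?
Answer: 9/565064 ≈ 1.5927e-5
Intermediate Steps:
P(Y, j) = -3 + j
n(X, o) = -268/9 + 92*o/3 (n(X, o) = (276*o - 268)/9 = (-268 + 276*o)/9 = -268/9 + 92*o/3)
1/(68948 + n(-148, ((3 + 2)*5)*(P(5, -2) - 3))) = 1/(68948 + (-268/9 + 92*(((3 + 2)*5)*((-3 - 2) - 3))/3)) = 1/(68948 + (-268/9 + 92*((5*5)*(-5 - 3))/3)) = 1/(68948 + (-268/9 + 92*(25*(-8))/3)) = 1/(68948 + (-268/9 + (92/3)*(-200))) = 1/(68948 + (-268/9 - 18400/3)) = 1/(68948 - 55468/9) = 1/(565064/9) = 9/565064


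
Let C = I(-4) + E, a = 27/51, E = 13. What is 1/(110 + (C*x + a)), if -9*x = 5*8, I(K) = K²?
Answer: -153/2809 ≈ -0.054468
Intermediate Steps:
a = 9/17 (a = 27*(1/51) = 9/17 ≈ 0.52941)
x = -40/9 (x = -5*8/9 = -⅑*40 = -40/9 ≈ -4.4444)
C = 29 (C = (-4)² + 13 = 16 + 13 = 29)
1/(110 + (C*x + a)) = 1/(110 + (29*(-40/9) + 9/17)) = 1/(110 + (-1160/9 + 9/17)) = 1/(110 - 19639/153) = 1/(-2809/153) = -153/2809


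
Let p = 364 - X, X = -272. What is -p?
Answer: -636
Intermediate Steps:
p = 636 (p = 364 - 1*(-272) = 364 + 272 = 636)
-p = -1*636 = -636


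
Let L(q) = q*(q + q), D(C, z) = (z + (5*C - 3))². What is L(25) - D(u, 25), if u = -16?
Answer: -2114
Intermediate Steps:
D(C, z) = (-3 + z + 5*C)² (D(C, z) = (z + (-3 + 5*C))² = (-3 + z + 5*C)²)
L(q) = 2*q² (L(q) = q*(2*q) = 2*q²)
L(25) - D(u, 25) = 2*25² - (-3 + 25 + 5*(-16))² = 2*625 - (-3 + 25 - 80)² = 1250 - 1*(-58)² = 1250 - 1*3364 = 1250 - 3364 = -2114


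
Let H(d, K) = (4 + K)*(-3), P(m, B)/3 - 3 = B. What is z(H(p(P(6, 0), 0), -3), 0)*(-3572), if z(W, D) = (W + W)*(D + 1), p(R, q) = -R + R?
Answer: 21432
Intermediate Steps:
P(m, B) = 9 + 3*B
p(R, q) = 0
H(d, K) = -12 - 3*K
z(W, D) = 2*W*(1 + D) (z(W, D) = (2*W)*(1 + D) = 2*W*(1 + D))
z(H(p(P(6, 0), 0), -3), 0)*(-3572) = (2*(-12 - 3*(-3))*(1 + 0))*(-3572) = (2*(-12 + 9)*1)*(-3572) = (2*(-3)*1)*(-3572) = -6*(-3572) = 21432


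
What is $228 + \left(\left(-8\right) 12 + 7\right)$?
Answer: $139$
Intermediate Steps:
$228 + \left(\left(-8\right) 12 + 7\right) = 228 + \left(-96 + 7\right) = 228 - 89 = 139$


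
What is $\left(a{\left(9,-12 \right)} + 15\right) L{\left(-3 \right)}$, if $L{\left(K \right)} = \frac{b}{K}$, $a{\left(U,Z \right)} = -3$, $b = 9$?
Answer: $-36$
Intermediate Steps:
$L{\left(K \right)} = \frac{9}{K}$
$\left(a{\left(9,-12 \right)} + 15\right) L{\left(-3 \right)} = \left(-3 + 15\right) \frac{9}{-3} = 12 \cdot 9 \left(- \frac{1}{3}\right) = 12 \left(-3\right) = -36$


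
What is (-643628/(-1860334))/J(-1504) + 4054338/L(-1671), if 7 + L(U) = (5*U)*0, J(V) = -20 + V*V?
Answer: -609318938187781537/1052017016666 ≈ -5.7919e+5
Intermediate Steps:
J(V) = -20 + V²
L(U) = -7 (L(U) = -7 + (5*U)*0 = -7 + 0 = -7)
(-643628/(-1860334))/J(-1504) + 4054338/L(-1671) = (-643628/(-1860334))/(-20 + (-1504)²) + 4054338/(-7) = (-643628*(-1/1860334))/(-20 + 2262016) + 4054338*(-⅐) = (321814/930167)/2261996 - 4054338/7 = (321814/930167)*(1/2261996) - 4054338/7 = 160907/1052017016666 - 4054338/7 = -609318938187781537/1052017016666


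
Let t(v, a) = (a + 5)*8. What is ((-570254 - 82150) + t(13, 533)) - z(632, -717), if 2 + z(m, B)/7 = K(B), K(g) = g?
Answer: -643067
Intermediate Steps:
z(m, B) = -14 + 7*B
t(v, a) = 40 + 8*a (t(v, a) = (5 + a)*8 = 40 + 8*a)
((-570254 - 82150) + t(13, 533)) - z(632, -717) = ((-570254 - 82150) + (40 + 8*533)) - (-14 + 7*(-717)) = (-652404 + (40 + 4264)) - (-14 - 5019) = (-652404 + 4304) - 1*(-5033) = -648100 + 5033 = -643067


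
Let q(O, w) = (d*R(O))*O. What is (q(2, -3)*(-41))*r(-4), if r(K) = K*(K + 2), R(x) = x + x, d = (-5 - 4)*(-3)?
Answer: -70848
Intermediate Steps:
d = 27 (d = -9*(-3) = 27)
R(x) = 2*x
q(O, w) = 54*O**2 (q(O, w) = (27*(2*O))*O = (54*O)*O = 54*O**2)
r(K) = K*(2 + K)
(q(2, -3)*(-41))*r(-4) = ((54*2**2)*(-41))*(-4*(2 - 4)) = ((54*4)*(-41))*(-4*(-2)) = (216*(-41))*8 = -8856*8 = -70848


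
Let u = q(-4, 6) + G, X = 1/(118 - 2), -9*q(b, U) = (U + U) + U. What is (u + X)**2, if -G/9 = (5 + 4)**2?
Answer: 7190192025/13456 ≈ 5.3435e+5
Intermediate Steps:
q(b, U) = -U/3 (q(b, U) = -((U + U) + U)/9 = -(2*U + U)/9 = -U/3)
G = -729 (G = -9*(5 + 4)**2 = -9*9**2 = -9*81 = -729)
X = 1/116 ≈ 0.0086207
u = -731 (u = -1/3*6 - 729 = -2 - 729 = -731)
(u + X)**2 = (-731 + 1/116)**2 = (-84795/116)**2 = 7190192025/13456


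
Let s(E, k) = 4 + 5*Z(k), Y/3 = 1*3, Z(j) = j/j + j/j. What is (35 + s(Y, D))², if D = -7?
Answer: 2401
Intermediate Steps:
Z(j) = 2 (Z(j) = 1 + 1 = 2)
Y = 9 (Y = 3*(1*3) = 3*3 = 9)
s(E, k) = 14 (s(E, k) = 4 + 5*2 = 4 + 10 = 14)
(35 + s(Y, D))² = (35 + 14)² = 49² = 2401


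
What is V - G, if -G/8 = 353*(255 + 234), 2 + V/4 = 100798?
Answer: 1784120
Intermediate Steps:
V = 403184 (V = -8 + 4*100798 = -8 + 403192 = 403184)
G = -1380936 (G = -2824*(255 + 234) = -2824*489 = -8*172617 = -1380936)
V - G = 403184 - 1*(-1380936) = 403184 + 1380936 = 1784120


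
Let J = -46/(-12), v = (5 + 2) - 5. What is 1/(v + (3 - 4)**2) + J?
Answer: 25/6 ≈ 4.1667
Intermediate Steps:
v = 2 (v = 7 - 5 = 2)
J = 23/6 (J = -46*(-1/12) = 23/6 ≈ 3.8333)
1/(v + (3 - 4)**2) + J = 1/(2 + (3 - 4)**2) + 23/6 = 1/(2 + (-1)**2) + 23/6 = 1/(2 + 1) + 23/6 = 1/3 + 23/6 = 25/6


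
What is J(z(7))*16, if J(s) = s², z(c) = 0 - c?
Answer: 784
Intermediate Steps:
z(c) = -c
J(z(7))*16 = (-1*7)²*16 = (-7)²*16 = 49*16 = 784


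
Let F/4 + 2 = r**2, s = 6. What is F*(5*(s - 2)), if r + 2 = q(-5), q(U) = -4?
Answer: 2720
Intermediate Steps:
r = -6 (r = -2 - 4 = -6)
F = 136 (F = -8 + 4*(-6)**2 = -8 + 4*36 = -8 + 144 = 136)
F*(5*(s - 2)) = 136*(5*(6 - 2)) = 136*(5*4) = 136*20 = 2720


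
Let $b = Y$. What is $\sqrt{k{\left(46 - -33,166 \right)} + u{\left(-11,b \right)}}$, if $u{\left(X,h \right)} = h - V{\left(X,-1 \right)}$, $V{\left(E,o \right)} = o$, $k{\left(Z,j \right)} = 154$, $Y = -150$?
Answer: $\sqrt{5} \approx 2.2361$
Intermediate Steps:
$b = -150$
$u{\left(X,h \right)} = 1 + h$ ($u{\left(X,h \right)} = h - -1 = h + 1 = 1 + h$)
$\sqrt{k{\left(46 - -33,166 \right)} + u{\left(-11,b \right)}} = \sqrt{154 + \left(1 - 150\right)} = \sqrt{154 - 149} = \sqrt{5}$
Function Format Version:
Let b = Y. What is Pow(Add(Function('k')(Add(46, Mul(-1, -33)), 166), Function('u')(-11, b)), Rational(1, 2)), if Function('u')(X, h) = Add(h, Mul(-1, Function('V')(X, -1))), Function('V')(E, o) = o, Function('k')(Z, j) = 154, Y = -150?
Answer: Pow(5, Rational(1, 2)) ≈ 2.2361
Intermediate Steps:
b = -150
Function('u')(X, h) = Add(1, h) (Function('u')(X, h) = Add(h, Mul(-1, -1)) = Add(h, 1) = Add(1, h))
Pow(Add(Function('k')(Add(46, Mul(-1, -33)), 166), Function('u')(-11, b)), Rational(1, 2)) = Pow(Add(154, Add(1, -150)), Rational(1, 2)) = Pow(Add(154, -149), Rational(1, 2)) = Pow(5, Rational(1, 2))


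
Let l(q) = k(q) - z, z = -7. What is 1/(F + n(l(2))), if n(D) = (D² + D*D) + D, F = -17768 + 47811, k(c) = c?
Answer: 1/30214 ≈ 3.3097e-5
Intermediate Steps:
l(q) = 7 + q (l(q) = q - 1*(-7) = q + 7 = 7 + q)
F = 30043
n(D) = D + 2*D² (n(D) = (D² + D²) + D = 2*D² + D = D + 2*D²)
1/(F + n(l(2))) = 1/(30043 + (7 + 2)*(1 + 2*(7 + 2))) = 1/(30043 + 9*(1 + 2*9)) = 1/(30043 + 9*(1 + 18)) = 1/(30043 + 9*19) = 1/(30043 + 171) = 1/30214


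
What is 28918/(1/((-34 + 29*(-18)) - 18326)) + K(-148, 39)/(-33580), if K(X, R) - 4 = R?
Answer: -18335676520123/33580 ≈ -5.4603e+8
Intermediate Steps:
K(X, R) = 4 + R
28918/(1/((-34 + 29*(-18)) - 18326)) + K(-148, 39)/(-33580) = 28918/(1/((-34 + 29*(-18)) - 18326)) + (4 + 39)/(-33580) = 28918/(1/((-34 - 522) - 18326)) + 43*(-1/33580) = 28918/(1/(-556 - 18326)) - 43/33580 = 28918/(1/(-18882)) - 43/33580 = 28918/(-1/18882) - 43/33580 = 28918*(-18882) - 43/33580 = -546029676 - 43/33580 = -18335676520123/33580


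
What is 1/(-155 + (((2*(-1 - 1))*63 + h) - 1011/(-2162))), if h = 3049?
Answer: 2162/5713015 ≈ 0.00037843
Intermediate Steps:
1/(-155 + (((2*(-1 - 1))*63 + h) - 1011/(-2162))) = 1/(-155 + (((2*(-1 - 1))*63 + 3049) - 1011/(-2162))) = 1/(-155 + (((2*(-2))*63 + 3049) - 1011*(-1/2162))) = 1/(-155 + ((-4*63 + 3049) + 1011/2162)) = 1/(-155 + ((-252 + 3049) + 1011/2162)) = 1/(-155 + (2797 + 1011/2162)) = 1/(-155 + 6048125/2162) = 1/(5713015/2162) = 2162/5713015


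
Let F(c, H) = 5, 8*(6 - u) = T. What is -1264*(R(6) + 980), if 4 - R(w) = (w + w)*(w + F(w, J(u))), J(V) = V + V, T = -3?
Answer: -1076928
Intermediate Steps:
u = 51/8 (u = 6 - ⅛*(-3) = 6 + 3/8 = 51/8 ≈ 6.3750)
J(V) = 2*V
R(w) = 4 - 2*w*(5 + w) (R(w) = 4 - (w + w)*(w + 5) = 4 - 2*w*(5 + w))
-1264*(R(6) + 980) = -1264*((4 - 10*6 - 2*6²) + 980) = -1264*((4 - 60 - 2*36) + 980) = -1264*((4 - 60 - 72) + 980) = -1264*(-128 + 980) = -1264*852 = -1076928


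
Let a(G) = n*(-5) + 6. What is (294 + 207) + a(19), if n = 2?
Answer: 497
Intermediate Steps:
a(G) = -4 (a(G) = 2*(-5) + 6 = -10 + 6 = -4)
(294 + 207) + a(19) = (294 + 207) - 4 = 501 - 4 = 497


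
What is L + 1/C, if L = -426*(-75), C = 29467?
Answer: 941470651/29467 ≈ 31950.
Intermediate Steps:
L = 31950
L + 1/C = 31950 + 1/29467 = 941470651/29467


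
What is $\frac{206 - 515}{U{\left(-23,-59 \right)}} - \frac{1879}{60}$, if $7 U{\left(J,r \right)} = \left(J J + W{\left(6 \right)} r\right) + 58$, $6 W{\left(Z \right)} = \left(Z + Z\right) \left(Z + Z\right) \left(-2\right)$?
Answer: $- \frac{6554081}{205140} \approx -31.949$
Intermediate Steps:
$W{\left(Z \right)} = - \frac{4 Z^{2}}{3}$ ($W{\left(Z \right)} = \frac{\left(Z + Z\right) \left(Z + Z\right) \left(-2\right)}{6} = \frac{2 Z 2 Z \left(-2\right)}{6} = \frac{4 Z^{2} \left(-2\right)}{6} = \frac{\left(-8\right) Z^{2}}{6} = - \frac{4 Z^{2}}{3}$)
$U{\left(J,r \right)} = \frac{58}{7} - \frac{48 r}{7} + \frac{J^{2}}{7}$ ($U{\left(J,r \right)} = \frac{\left(J J + - \frac{4 \cdot 6^{2}}{3} r\right) + 58}{7} = \frac{\left(J^{2} + \left(- \frac{4}{3}\right) 36 r\right) + 58}{7} = \frac{\left(J^{2} - 48 r\right) + 58}{7} = \frac{58 + J^{2} - 48 r}{7} = \frac{58}{7} - \frac{48 r}{7} + \frac{J^{2}}{7}$)
$\frac{206 - 515}{U{\left(-23,-59 \right)}} - \frac{1879}{60} = \frac{206 - 515}{\frac{58}{7} - - \frac{2832}{7} + \frac{\left(-23\right)^{2}}{7}} - \frac{1879}{60} = - \frac{309}{\frac{58}{7} + \frac{2832}{7} + \frac{1}{7} \cdot 529} - \frac{1879}{60} = - \frac{309}{\frac{58}{7} + \frac{2832}{7} + \frac{529}{7}} - \frac{1879}{60} = - \frac{309}{\frac{3419}{7}} - \frac{1879}{60} = \left(-309\right) \frac{7}{3419} - \frac{1879}{60} = - \frac{2163}{3419} - \frac{1879}{60} = - \frac{6554081}{205140}$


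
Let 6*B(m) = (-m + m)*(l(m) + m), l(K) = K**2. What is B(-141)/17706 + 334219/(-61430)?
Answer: -334219/61430 ≈ -5.4407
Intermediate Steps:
B(m) = 0 (B(m) = ((-m + m)*(m**2 + m))/6 = (0*(m + m**2))/6 = (1/6)*0 = 0)
B(-141)/17706 + 334219/(-61430) = 0/17706 + 334219/(-61430) = 0*(1/17706) + 334219*(-1/61430) = 0 - 334219/61430 = -334219/61430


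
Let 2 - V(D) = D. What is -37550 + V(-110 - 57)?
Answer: -37381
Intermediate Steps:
V(D) = 2 - D
-37550 + V(-110 - 57) = -37550 + (2 - (-110 - 57)) = -37550 + (2 - 1*(-167)) = -37550 + (2 + 167) = -37550 + 169 = -37381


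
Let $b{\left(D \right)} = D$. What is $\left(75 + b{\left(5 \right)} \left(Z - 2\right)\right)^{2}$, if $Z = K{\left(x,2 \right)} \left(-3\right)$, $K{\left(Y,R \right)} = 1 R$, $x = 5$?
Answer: $1225$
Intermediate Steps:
$K{\left(Y,R \right)} = R$
$Z = -6$ ($Z = 2 \left(-3\right) = -6$)
$\left(75 + b{\left(5 \right)} \left(Z - 2\right)\right)^{2} = \left(75 + 5 \left(-6 - 2\right)\right)^{2} = \left(75 + 5 \left(-8\right)\right)^{2} = \left(75 - 40\right)^{2} = 35^{2} = 1225$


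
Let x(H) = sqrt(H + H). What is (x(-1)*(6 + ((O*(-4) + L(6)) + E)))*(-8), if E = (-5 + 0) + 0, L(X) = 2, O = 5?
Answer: 136*I*sqrt(2) ≈ 192.33*I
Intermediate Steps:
E = -5 (E = -5 + 0 = -5)
x(H) = sqrt(2)*sqrt(H) (x(H) = sqrt(2*H) = sqrt(2)*sqrt(H))
(x(-1)*(6 + ((O*(-4) + L(6)) + E)))*(-8) = ((sqrt(2)*sqrt(-1))*(6 + ((5*(-4) + 2) - 5)))*(-8) = ((sqrt(2)*I)*(6 + ((-20 + 2) - 5)))*(-8) = ((I*sqrt(2))*(6 + (-18 - 5)))*(-8) = ((I*sqrt(2))*(6 - 23))*(-8) = ((I*sqrt(2))*(-17))*(-8) = -17*I*sqrt(2)*(-8) = 136*I*sqrt(2)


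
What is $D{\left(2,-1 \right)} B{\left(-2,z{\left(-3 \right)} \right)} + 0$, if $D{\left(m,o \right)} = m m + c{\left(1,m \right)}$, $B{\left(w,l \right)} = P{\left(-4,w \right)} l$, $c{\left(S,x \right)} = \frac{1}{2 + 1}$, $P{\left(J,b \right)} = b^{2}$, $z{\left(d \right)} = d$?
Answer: $-52$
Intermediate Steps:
$c{\left(S,x \right)} = \frac{1}{3}$
$B{\left(w,l \right)} = l w^{2}$ ($B{\left(w,l \right)} = w^{2} l = l w^{2}$)
$D{\left(m,o \right)} = \frac{1}{3} + m^{2}$ ($D{\left(m,o \right)} = m m + \frac{1}{3} = m^{2} + \frac{1}{3} = \frac{1}{3} + m^{2}$)
$D{\left(2,-1 \right)} B{\left(-2,z{\left(-3 \right)} \right)} + 0 = \left(\frac{1}{3} + 2^{2}\right) \left(- 3 \left(-2\right)^{2}\right) + 0 = \left(\frac{1}{3} + 4\right) \left(\left(-3\right) 4\right) + 0 = \frac{13}{3} \left(-12\right) + 0 = -52 + 0 = -52$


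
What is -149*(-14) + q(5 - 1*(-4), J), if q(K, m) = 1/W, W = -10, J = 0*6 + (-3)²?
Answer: 20859/10 ≈ 2085.9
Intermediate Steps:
J = 9 (J = 0 + 9 = 9)
q(K, m) = -⅒ (q(K, m) = 1/(-10) = -⅒)
-149*(-14) + q(5 - 1*(-4), J) = -149*(-14) - ⅒ = 2086 - ⅒ = 20859/10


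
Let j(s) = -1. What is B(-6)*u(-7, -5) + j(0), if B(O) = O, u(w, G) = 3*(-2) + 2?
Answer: 23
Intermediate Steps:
u(w, G) = -4 (u(w, G) = -6 + 2 = -4)
B(-6)*u(-7, -5) + j(0) = -6*(-4) - 1 = 24 - 1 = 23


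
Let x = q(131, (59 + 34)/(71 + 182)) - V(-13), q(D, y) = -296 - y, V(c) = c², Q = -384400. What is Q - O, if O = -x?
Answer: -97370938/253 ≈ -3.8487e+5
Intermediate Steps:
x = -117738/253 (x = (-296 - (59 + 34)/(71 + 182)) - 1*(-13)² = (-296 - 93/253) - 1*169 = (-296 - 93/253) - 169 = -74981/253 - 169 = -117738/253 ≈ -465.37)
O = 117738/253 (O = -1*(-117738/253) = 117738/253 ≈ 465.37)
Q - O = -384400 - 1*117738/253 = -384400 - 117738/253 = -97370938/253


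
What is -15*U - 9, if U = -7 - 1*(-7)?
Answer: -9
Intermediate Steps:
U = 0 (U = -7 + 7 = 0)
-15*U - 9 = -15*0 - 9 = 0 - 9 = -9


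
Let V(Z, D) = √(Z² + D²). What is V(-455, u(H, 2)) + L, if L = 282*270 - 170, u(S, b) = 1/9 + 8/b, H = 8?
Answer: 75970 + √16770394/9 ≈ 76425.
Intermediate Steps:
u(S, b) = ⅑ + 8/b (u(S, b) = 1*(⅑) + 8/b = ⅑ + 8/b)
L = 75970 (L = 76140 - 170 = 75970)
V(Z, D) = √(D² + Z²)
V(-455, u(H, 2)) + L = √(((⅑)*(72 + 2)/2)² + (-455)²) + 75970 = √(((⅑)*(½)*74)² + 207025) + 75970 = √((37/9)² + 207025) + 75970 = √(1369/81 + 207025) + 75970 = √(16770394/81) + 75970 = √16770394/9 + 75970 = 75970 + √16770394/9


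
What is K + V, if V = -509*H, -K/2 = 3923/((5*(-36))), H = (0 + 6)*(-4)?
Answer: 1103363/90 ≈ 12260.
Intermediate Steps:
H = -24 (H = 6*(-4) = -24)
K = 3923/90 (K = -7846/(5*(-36)) = -7846/(-180) = -7846*(-1)/180 = -2*(-3923/180) = 3923/90 ≈ 43.589)
V = 12216 (V = -509*(-24) = 12216)
K + V = 3923/90 + 12216 = 1103363/90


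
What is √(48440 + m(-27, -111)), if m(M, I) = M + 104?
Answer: √48517 ≈ 220.27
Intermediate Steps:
m(M, I) = 104 + M
√(48440 + m(-27, -111)) = √(48440 + (104 - 27)) = √(48440 + 77) = √48517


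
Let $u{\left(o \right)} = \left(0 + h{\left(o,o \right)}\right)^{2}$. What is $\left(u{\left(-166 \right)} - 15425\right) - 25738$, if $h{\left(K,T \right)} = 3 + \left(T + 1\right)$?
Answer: $-14919$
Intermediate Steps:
$h{\left(K,T \right)} = 4 + T$ ($h{\left(K,T \right)} = 3 + \left(1 + T\right) = 4 + T$)
$u{\left(o \right)} = \left(4 + o\right)^{2}$ ($u{\left(o \right)} = \left(0 + \left(4 + o\right)\right)^{2} = \left(4 + o\right)^{2}$)
$\left(u{\left(-166 \right)} - 15425\right) - 25738 = \left(\left(4 - 166\right)^{2} - 15425\right) - 25738 = \left(\left(-162\right)^{2} - 15425\right) - 25738 = \left(26244 - 15425\right) - 25738 = 10819 - 25738 = -14919$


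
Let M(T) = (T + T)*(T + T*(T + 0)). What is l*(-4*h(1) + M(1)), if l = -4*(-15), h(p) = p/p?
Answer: 0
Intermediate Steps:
h(p) = 1
M(T) = 2*T*(T + T²) (M(T) = (2*T)*(T + T*T) = (2*T)*(T + T²) = 2*T*(T + T²))
l = 60
l*(-4*h(1) + M(1)) = 60*(-4*1 + 2*1²*(1 + 1)) = 60*(-4 + 2*1*2) = 60*(-4 + 4) = 60*0 = 0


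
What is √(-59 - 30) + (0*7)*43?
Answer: I*√89 ≈ 9.434*I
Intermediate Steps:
√(-59 - 30) + (0*7)*43 = √(-89) + 0*43 = I*√89 + 0 = I*√89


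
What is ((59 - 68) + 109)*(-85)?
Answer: -8500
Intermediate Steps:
((59 - 68) + 109)*(-85) = (-9 + 109)*(-85) = 100*(-85) = -8500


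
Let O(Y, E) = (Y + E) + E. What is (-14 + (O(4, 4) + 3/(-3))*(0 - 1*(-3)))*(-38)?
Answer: -722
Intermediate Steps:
O(Y, E) = Y + 2*E (O(Y, E) = (E + Y) + E = Y + 2*E)
(-14 + (O(4, 4) + 3/(-3))*(0 - 1*(-3)))*(-38) = (-14 + ((4 + 2*4) + 3/(-3))*(0 - 1*(-3)))*(-38) = (-14 + ((4 + 8) + 3*(-⅓))*(0 + 3))*(-38) = (-14 + (12 - 1)*3)*(-38) = (-14 + 11*3)*(-38) = (-14 + 33)*(-38) = 19*(-38) = -722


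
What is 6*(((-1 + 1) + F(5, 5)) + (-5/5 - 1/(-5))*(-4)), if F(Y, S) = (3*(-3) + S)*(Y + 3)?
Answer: -864/5 ≈ -172.80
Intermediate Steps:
F(Y, S) = (-9 + S)*(3 + Y)
6*(((-1 + 1) + F(5, 5)) + (-5/5 - 1/(-5))*(-4)) = 6*(((-1 + 1) + (-27 - 9*5 + 3*5 + 5*5)) + (-5/5 - 1/(-5))*(-4)) = 6*((0 + (-27 - 45 + 15 + 25)) + (-5*⅕ - 1*(-⅕))*(-4)) = 6*((0 - 32) + (-1 + ⅕)*(-4)) = 6*(-32 - ⅘*(-4)) = 6*(-32 + 16/5) = 6*(-144/5) = -864/5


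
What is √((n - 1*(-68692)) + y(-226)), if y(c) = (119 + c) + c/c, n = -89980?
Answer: I*√21394 ≈ 146.27*I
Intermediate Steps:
y(c) = 120 + c (y(c) = (119 + c) + 1 = 120 + c)
√((n - 1*(-68692)) + y(-226)) = √((-89980 - 1*(-68692)) + (120 - 226)) = √((-89980 + 68692) - 106) = √(-21288 - 106) = √(-21394) = I*√21394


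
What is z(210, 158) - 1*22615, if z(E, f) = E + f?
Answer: -22247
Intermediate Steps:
z(210, 158) - 1*22615 = (210 + 158) - 1*22615 = 368 - 22615 = -22247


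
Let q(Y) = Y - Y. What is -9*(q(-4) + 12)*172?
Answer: -18576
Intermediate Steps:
q(Y) = 0
-9*(q(-4) + 12)*172 = -9*(0 + 12)*172 = -9*12*172 = -108*172 = -18576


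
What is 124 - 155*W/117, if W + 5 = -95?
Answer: 30008/117 ≈ 256.48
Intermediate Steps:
W = -100 (W = -5 - 95 = -100)
124 - 155*W/117 = 124 - (-15500)/117 = 124 - 155*(-100/117) = 124 + 15500/117 = 30008/117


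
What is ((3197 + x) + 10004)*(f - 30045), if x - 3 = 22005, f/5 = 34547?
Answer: 5023972210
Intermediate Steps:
f = 172735 (f = 5*34547 = 172735)
x = 22008 (x = 3 + 22005 = 22008)
((3197 + x) + 10004)*(f - 30045) = ((3197 + 22008) + 10004)*(172735 - 30045) = (25205 + 10004)*142690 = 35209*142690 = 5023972210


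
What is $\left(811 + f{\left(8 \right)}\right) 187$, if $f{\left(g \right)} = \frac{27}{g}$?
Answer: $\frac{1218305}{8} \approx 1.5229 \cdot 10^{5}$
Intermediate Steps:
$\left(811 + f{\left(8 \right)}\right) 187 = \left(811 + \frac{27}{8}\right) 187 = \frac{6515}{8} \cdot 187 = \frac{1218305}{8}$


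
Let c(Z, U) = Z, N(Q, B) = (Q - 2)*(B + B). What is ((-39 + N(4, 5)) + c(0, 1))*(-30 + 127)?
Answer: -1843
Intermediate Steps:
N(Q, B) = 2*B*(-2 + Q) (N(Q, B) = (-2 + Q)*(2*B) = 2*B*(-2 + Q))
((-39 + N(4, 5)) + c(0, 1))*(-30 + 127) = ((-39 + 2*5*(-2 + 4)) + 0)*(-30 + 127) = ((-39 + 2*5*2) + 0)*97 = ((-39 + 20) + 0)*97 = (-19 + 0)*97 = -19*97 = -1843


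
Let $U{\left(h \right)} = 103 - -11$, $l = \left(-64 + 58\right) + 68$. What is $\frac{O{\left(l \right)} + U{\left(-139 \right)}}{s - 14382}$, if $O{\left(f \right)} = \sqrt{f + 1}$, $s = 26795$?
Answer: $\frac{114}{12413} + \frac{3 \sqrt{7}}{12413} \approx 0.0098234$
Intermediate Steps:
$l = 62$ ($l = -6 + 68 = 62$)
$U{\left(h \right)} = 114$ ($U{\left(h \right)} = 103 + 11 = 114$)
$O{\left(f \right)} = \sqrt{1 + f}$
$\frac{O{\left(l \right)} + U{\left(-139 \right)}}{s - 14382} = \frac{\sqrt{1 + 62} + 114}{26795 - 14382} = \frac{\sqrt{63} + 114}{12413} = \left(3 \sqrt{7} + 114\right) \frac{1}{12413} = \left(114 + 3 \sqrt{7}\right) \frac{1}{12413} = \frac{114}{12413} + \frac{3 \sqrt{7}}{12413}$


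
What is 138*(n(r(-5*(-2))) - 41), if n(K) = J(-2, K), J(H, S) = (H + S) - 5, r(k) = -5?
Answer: -7314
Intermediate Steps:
J(H, S) = -5 + H + S
n(K) = -7 + K (n(K) = -5 - 2 + K = -7 + K)
138*(n(r(-5*(-2))) - 41) = 138*((-7 - 5) - 41) = 138*(-12 - 41) = 138*(-53) = -7314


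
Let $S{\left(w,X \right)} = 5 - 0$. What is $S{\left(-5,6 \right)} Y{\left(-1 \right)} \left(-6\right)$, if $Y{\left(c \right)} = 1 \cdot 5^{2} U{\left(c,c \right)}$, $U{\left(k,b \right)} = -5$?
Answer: $3750$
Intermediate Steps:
$S{\left(w,X \right)} = 5$ ($S{\left(w,X \right)} = 5 + 0 = 5$)
$Y{\left(c \right)} = -125$ ($Y{\left(c \right)} = 1 \cdot 5^{2} \left(-5\right) = 1 \cdot 25 \left(-5\right) = 25 \left(-5\right) = -125$)
$S{\left(-5,6 \right)} Y{\left(-1 \right)} \left(-6\right) = 5 \left(-125\right) \left(-6\right) = \left(-625\right) \left(-6\right) = 3750$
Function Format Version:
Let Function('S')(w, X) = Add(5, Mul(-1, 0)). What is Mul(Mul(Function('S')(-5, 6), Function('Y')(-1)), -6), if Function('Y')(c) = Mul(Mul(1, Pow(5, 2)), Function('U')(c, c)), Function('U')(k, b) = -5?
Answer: 3750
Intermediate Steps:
Function('S')(w, X) = 5 (Function('S')(w, X) = Add(5, 0) = 5)
Function('Y')(c) = -125 (Function('Y')(c) = Mul(Mul(1, Pow(5, 2)), -5) = Mul(Mul(1, 25), -5) = Mul(25, -5) = -125)
Mul(Mul(Function('S')(-5, 6), Function('Y')(-1)), -6) = Mul(Mul(5, -125), -6) = Mul(-625, -6) = 3750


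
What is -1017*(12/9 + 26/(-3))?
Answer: 7458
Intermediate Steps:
-1017*(12/9 + 26/(-3)) = -1017*(12*(⅑) + 26*(-⅓)) = -1017*(4/3 - 26/3) = -1017*(-22/3) = 7458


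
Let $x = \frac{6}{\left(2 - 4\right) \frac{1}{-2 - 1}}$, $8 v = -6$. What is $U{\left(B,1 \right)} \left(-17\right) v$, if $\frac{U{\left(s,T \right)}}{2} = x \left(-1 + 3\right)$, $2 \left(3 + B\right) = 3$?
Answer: $459$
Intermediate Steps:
$v = - \frac{3}{4}$ ($v = \frac{1}{8} \left(-6\right) = - \frac{3}{4} \approx -0.75$)
$B = - \frac{3}{2}$ ($B = -3 + \frac{1}{2} \cdot 3 = -3 + \frac{3}{2} = - \frac{3}{2} \approx -1.5$)
$x = 9$ ($x = \frac{6}{\left(-2\right) \frac{1}{-3}} = \frac{6}{\left(-2\right) \left(- \frac{1}{3}\right)} = \frac{6}{\frac{2}{3}} = 6 \cdot \frac{3}{2} = 9$)
$U{\left(s,T \right)} = 36$ ($U{\left(s,T \right)} = 2 \cdot 9 \left(-1 + 3\right) = 2 \cdot 9 \cdot 2 = 2 \cdot 18 = 36$)
$U{\left(B,1 \right)} \left(-17\right) v = 36 \left(-17\right) \left(- \frac{3}{4}\right) = \left(-612\right) \left(- \frac{3}{4}\right) = 459$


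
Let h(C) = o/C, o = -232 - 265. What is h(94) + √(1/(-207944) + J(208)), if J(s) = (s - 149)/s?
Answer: -497/94 + √518204063949/1351636 ≈ -4.7546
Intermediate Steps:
o = -497
J(s) = (-149 + s)/s
h(C) = -497/C
h(94) + √(1/(-207944) + J(208)) = -497/94 + √(1/(-207944) + (-149 + 208)/208) = -497*1/94 + √(-1/207944 + (1/208)*59) = -497/94 + √(-1/207944 + 59/208) = -497/94 + √(1533561/5406544) = -497/94 + √518204063949/1351636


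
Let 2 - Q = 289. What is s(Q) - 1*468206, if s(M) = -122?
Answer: -468328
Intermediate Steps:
Q = -287 (Q = 2 - 1*289 = 2 - 289 = -287)
s(Q) - 1*468206 = -122 - 1*468206 = -122 - 468206 = -468328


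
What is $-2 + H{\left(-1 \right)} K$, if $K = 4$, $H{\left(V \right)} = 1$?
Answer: $2$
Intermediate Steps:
$-2 + H{\left(-1 \right)} K = -2 + 1 \cdot 4 = -2 + 4 = 2$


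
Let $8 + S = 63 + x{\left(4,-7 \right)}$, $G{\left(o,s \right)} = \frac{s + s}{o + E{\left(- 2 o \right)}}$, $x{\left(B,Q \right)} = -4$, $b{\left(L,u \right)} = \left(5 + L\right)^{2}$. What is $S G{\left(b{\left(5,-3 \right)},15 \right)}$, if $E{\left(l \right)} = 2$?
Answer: $15$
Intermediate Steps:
$G{\left(o,s \right)} = \frac{2 s}{2 + o}$ ($G{\left(o,s \right)} = \frac{s + s}{o + 2} = \frac{2 s}{2 + o}$)
$S = 51$ ($S = -8 + \left(63 - 4\right) = -8 + 59 = 51$)
$S G{\left(b{\left(5,-3 \right)},15 \right)} = 51 \cdot 2 \cdot 15 \frac{1}{2 + \left(5 + 5\right)^{2}} = 51 \cdot 2 \cdot 15 \frac{1}{2 + 10^{2}} = 51 \cdot 2 \cdot 15 \frac{1}{2 + 100} = 51 \cdot 2 \cdot 15 \cdot \frac{1}{102} = 51 \cdot \frac{5}{17} = 15$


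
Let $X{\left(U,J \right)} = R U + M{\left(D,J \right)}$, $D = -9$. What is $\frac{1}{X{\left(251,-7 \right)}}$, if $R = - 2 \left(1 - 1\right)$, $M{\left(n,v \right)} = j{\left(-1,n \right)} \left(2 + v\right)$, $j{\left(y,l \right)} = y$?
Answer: $\frac{1}{5} \approx 0.2$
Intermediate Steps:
$M{\left(n,v \right)} = -2 - v$ ($M{\left(n,v \right)} = - (2 + v) = -2 - v$)
$R = 0$ ($R = \left(-2\right) 0 = 0$)
$X{\left(U,J \right)} = -2 - J$ ($X{\left(U,J \right)} = 0 U - \left(2 + J\right) = 0 - \left(2 + J\right) = -2 - J$)
$\frac{1}{X{\left(251,-7 \right)}} = \frac{1}{-2 - -7} = \frac{1}{-2 + 7} = \frac{1}{5}$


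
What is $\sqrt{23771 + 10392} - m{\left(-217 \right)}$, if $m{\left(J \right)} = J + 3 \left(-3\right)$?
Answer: $226 + \sqrt{34163} \approx 410.83$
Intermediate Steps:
$m{\left(J \right)} = -9 + J$ ($m{\left(J \right)} = J - 9 = -9 + J$)
$\sqrt{23771 + 10392} - m{\left(-217 \right)} = \sqrt{23771 + 10392} - \left(-9 - 217\right) = \sqrt{34163} - -226 = \sqrt{34163} + 226 = 226 + \sqrt{34163}$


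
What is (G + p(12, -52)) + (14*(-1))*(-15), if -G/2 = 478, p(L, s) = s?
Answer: -798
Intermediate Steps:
G = -956 (G = -2*478 = -956)
(G + p(12, -52)) + (14*(-1))*(-15) = (-956 - 52) + (14*(-1))*(-15) = -1008 - 14*(-15) = -1008 + 210 = -798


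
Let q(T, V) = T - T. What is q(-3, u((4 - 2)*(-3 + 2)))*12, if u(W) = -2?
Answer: 0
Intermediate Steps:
q(T, V) = 0
q(-3, u((4 - 2)*(-3 + 2)))*12 = 0*12 = 0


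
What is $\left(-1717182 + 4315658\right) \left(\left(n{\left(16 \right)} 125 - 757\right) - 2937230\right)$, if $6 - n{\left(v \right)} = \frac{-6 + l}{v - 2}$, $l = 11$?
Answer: $- \frac{53427190979434}{7} \approx -7.6325 \cdot 10^{12}$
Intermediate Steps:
$n{\left(v \right)} = 6 - \frac{5}{-2 + v}$ ($n{\left(v \right)} = 6 - \frac{-6 + 11}{v - 2} = 6 - \frac{5}{-2 + v}$)
$\left(-1717182 + 4315658\right) \left(\left(n{\left(16 \right)} 125 - 757\right) - 2937230\right) = \left(-1717182 + 4315658\right) \left(\left(\frac{-17 + 6 \cdot 16}{-2 + 16} \cdot 125 - 757\right) - 2937230\right) = 2598476 \left(\left(\frac{-17 + 96}{14} \cdot 125 - 757\right) - 2937230\right) = 2598476 \left(\left(\frac{1}{14} \cdot 79 \cdot 125 - 757\right) - 2937230\right) = 2598476 \left(\left(\frac{79}{14} \cdot 125 - 757\right) - 2937230\right) = 2598476 \left(\left(\frac{9875}{14} - 757\right) - 2937230\right) = 2598476 \left(- \frac{723}{14} - 2937230\right) = 2598476 \left(- \frac{41121943}{14}\right) = - \frac{53427190979434}{7}$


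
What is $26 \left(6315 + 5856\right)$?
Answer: $316446$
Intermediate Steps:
$26 \left(6315 + 5856\right) = 26 \cdot 12171 = 316446$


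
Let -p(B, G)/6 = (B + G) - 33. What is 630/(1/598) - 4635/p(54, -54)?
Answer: 8287765/22 ≈ 3.7672e+5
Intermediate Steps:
p(B, G) = 198 - 6*B - 6*G (p(B, G) = -6*((B + G) - 33) = -6*(-33 + B + G) = 198 - 6*B - 6*G)
630/(1/598) - 4635/p(54, -54) = 630/(1/598) - 4635/(198 - 6*54 - 6*(-54)) = 630/(1/598) - 4635/(198 - 324 + 324) = 630*598 - 4635/198 = 376740 - 4635*1/198 = 376740 - 515/22 = 8287765/22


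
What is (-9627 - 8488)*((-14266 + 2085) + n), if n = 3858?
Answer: 150771145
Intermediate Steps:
(-9627 - 8488)*((-14266 + 2085) + n) = (-9627 - 8488)*((-14266 + 2085) + 3858) = -18115*(-12181 + 3858) = -18115*(-8323) = 150771145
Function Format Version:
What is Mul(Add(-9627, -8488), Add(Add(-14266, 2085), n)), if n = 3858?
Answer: 150771145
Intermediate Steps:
Mul(Add(-9627, -8488), Add(Add(-14266, 2085), n)) = Mul(Add(-9627, -8488), Add(Add(-14266, 2085), 3858)) = Mul(-18115, Add(-12181, 3858)) = Mul(-18115, -8323) = 150771145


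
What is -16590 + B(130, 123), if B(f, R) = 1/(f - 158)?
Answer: -464521/28 ≈ -16590.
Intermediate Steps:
B(f, R) = 1/(-158 + f)
-16590 + B(130, 123) = -16590 + 1/(-158 + 130) = -16590 + 1/(-28) = -16590 - 1/28 = -464521/28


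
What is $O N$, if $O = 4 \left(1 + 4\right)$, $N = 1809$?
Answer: $36180$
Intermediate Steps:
$O = 20$ ($O = 4 \cdot 5 = 20$)
$O N = 20 \cdot 1809 = 36180$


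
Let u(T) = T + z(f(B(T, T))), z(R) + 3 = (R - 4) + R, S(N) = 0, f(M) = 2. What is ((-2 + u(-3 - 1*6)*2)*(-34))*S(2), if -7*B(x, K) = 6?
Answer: 0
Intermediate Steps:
B(x, K) = -6/7 (B(x, K) = -1/7*6 = -6/7)
z(R) = -7 + 2*R (z(R) = -3 + ((R - 4) + R) = -3 + ((-4 + R) + R) = -3 + (-4 + 2*R) = -7 + 2*R)
u(T) = -3 + T (u(T) = T + (-7 + 2*2) = T + (-7 + 4) = T - 3 = -3 + T)
((-2 + u(-3 - 1*6)*2)*(-34))*S(2) = ((-2 + (-3 + (-3 - 1*6))*2)*(-34))*0 = ((-2 + (-3 + (-3 - 6))*2)*(-34))*0 = ((-2 + (-3 - 9)*2)*(-34))*0 = ((-2 - 12*2)*(-34))*0 = ((-2 - 24)*(-34))*0 = -26*(-34)*0 = 884*0 = 0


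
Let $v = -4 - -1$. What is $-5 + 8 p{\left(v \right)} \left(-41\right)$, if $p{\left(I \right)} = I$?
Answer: $979$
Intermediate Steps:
$v = -3$ ($v = -4 + 1 = -3$)
$-5 + 8 p{\left(v \right)} \left(-41\right) = -5 + 8 \left(-3\right) \left(-41\right) = -5 - -984 = -5 + 984 = 979$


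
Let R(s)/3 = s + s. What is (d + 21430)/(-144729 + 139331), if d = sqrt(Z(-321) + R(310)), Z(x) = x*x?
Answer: -10715/2699 - sqrt(104901)/5398 ≈ -4.0300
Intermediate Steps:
Z(x) = x**2
R(s) = 6*s (R(s) = 3*(s + s) = 3*(2*s) = 6*s)
d = sqrt(104901) (d = sqrt((-321)**2 + 6*310) = sqrt(103041 + 1860) = sqrt(104901) ≈ 323.88)
(d + 21430)/(-144729 + 139331) = (sqrt(104901) + 21430)/(-144729 + 139331) = (21430 + sqrt(104901))/(-5398) = (21430 + sqrt(104901))*(-1/5398) = -10715/2699 - sqrt(104901)/5398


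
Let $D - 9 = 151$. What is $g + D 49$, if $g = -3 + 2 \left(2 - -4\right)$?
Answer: $7849$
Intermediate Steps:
$g = 9$ ($g = -3 + 2 \left(2 + 4\right) = -3 + 2 \cdot 6 = -3 + 12 = 9$)
$D = 160$ ($D = 9 + 151 = 160$)
$g + D 49 = 9 + 160 \cdot 49 = 9 + 7840 = 7849$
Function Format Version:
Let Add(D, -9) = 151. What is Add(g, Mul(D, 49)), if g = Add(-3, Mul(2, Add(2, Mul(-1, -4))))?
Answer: 7849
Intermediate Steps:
g = 9 (g = Add(-3, Mul(2, Add(2, 4))) = Add(-3, Mul(2, 6)) = Add(-3, 12) = 9)
D = 160 (D = Add(9, 151) = 160)
Add(g, Mul(D, 49)) = Add(9, Mul(160, 49)) = Add(9, 7840) = 7849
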